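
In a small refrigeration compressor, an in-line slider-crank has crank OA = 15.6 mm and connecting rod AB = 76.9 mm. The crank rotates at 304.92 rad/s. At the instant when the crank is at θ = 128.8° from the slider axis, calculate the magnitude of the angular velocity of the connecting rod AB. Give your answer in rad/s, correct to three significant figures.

ω = 304.9 rad/s
The rod makes angle φ with the slider axis where L sinφ = r sinθ; differentiating, L cosφ·φ̇ = r ω cosθ.
L cosφ = √(L² − r² sin²θ) = 0.075933 m.
|ω_rod| = r ω |cosθ| / √(L² − r² sin²θ) = 0.0156·304.9·0.62660/0.075933 = 39.253 rad/s.

39.3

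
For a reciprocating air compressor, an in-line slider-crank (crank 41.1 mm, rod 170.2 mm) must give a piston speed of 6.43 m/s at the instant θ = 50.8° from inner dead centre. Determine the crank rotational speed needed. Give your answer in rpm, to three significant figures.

1670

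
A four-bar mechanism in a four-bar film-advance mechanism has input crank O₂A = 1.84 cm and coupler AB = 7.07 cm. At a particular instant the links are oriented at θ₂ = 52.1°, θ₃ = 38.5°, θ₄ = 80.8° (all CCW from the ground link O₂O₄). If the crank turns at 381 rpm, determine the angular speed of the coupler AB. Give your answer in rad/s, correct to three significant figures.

7.41

ω₂ = 39.9 rad/s (from 381 rpm).
Differentiating the loop-closure r₂e^{iθ₂}+r₃e^{iθ₃}=r₁+r₄e^{iθ₄} gives r₂ω₂e^{iθ₂}+r₃ω₃e^{iθ₃}=r₄ω₄e^{iθ₄}.
Eliminating the other unknown: ω₃ = r₂ω₂ sin(θ₄−θ₂) / [r₃ sin(θ₃−θ₄)].
Numerator sine = +0.48022; denominator sine = -0.67301.
Result = 0.0184·39.9·(+0.48022) / (0.0707·(-0.67301)) = -7.4092 rad/s; magnitude 7.4092 rad/s.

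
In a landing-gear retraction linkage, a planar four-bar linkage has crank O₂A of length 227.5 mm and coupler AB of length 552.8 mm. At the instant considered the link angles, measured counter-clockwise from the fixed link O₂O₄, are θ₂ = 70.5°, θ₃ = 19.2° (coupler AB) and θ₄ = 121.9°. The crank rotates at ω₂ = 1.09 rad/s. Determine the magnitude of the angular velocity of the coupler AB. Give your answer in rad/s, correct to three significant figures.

0.359

ω₂ = 1.09 rad/s
Differentiating the loop-closure r₂e^{iθ₂}+r₃e^{iθ₃}=r₁+r₄e^{iθ₄} gives r₂ω₂e^{iθ₂}+r₃ω₃e^{iθ₃}=r₄ω₄e^{iθ₄}.
Eliminating the other unknown: ω₃ = r₂ω₂ sin(θ₄−θ₂) / [r₃ sin(θ₃−θ₄)].
Numerator sine = +0.78152; denominator sine = -0.97553.
Result = 0.2275·1.09·(+0.78152) / (0.5528·(-0.97553)) = -0.35937 rad/s; magnitude 0.35937 rad/s.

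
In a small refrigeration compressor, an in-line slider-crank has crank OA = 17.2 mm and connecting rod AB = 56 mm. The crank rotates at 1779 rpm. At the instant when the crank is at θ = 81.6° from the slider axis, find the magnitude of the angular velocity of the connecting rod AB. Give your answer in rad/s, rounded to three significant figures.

8.77

ω = 186.3 rad/s (converted from 1779 rpm).
The rod makes angle φ with the slider axis where L sinφ = r sinθ; differentiating, L cosφ·φ̇ = r ω cosθ.
L cosφ = √(L² − r² sin²θ) = 0.053352 m.
|ω_rod| = r ω |cosθ| / √(L² − r² sin²θ) = 0.0172·186.3·0.14608/0.053352 = 8.7736 rad/s.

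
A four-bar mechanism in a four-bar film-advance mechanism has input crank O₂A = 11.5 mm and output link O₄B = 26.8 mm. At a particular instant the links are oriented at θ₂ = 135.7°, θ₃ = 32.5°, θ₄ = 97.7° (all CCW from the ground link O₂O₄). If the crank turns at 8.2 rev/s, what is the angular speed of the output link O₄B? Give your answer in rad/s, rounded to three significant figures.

ω₂ = 51.52 rad/s (from 8.2 rev/s).
Differentiating the loop-closure r₂e^{iθ₂}+r₃e^{iθ₃}=r₁+r₄e^{iθ₄} gives r₂ω₂e^{iθ₂}+r₃ω₃e^{iθ₃}=r₄ω₄e^{iθ₄}.
Eliminating the other unknown: ω₄ = r₂ω₂ sin(θ₂−θ₃) / [r₄ sin(θ₄−θ₃)].
Numerator sine = +0.97358; denominator sine = +0.90778.
Result = 0.0115·51.52·(+0.97358) / (0.0268·(+0.90778)) = +23.711 rad/s; magnitude 23.711 rad/s.

23.7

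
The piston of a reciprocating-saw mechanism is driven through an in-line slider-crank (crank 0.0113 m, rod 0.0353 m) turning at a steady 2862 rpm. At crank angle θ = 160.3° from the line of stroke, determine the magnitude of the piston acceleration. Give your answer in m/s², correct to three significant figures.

ω = 2π·2862/60 = 299.7 rad/s
x(θ) = r cosθ + √(L² − r² sin²θ); with ω constant, a = ω²·d²x/dθ².
d²x/dθ² = −r cosθ − r²(cos2θ)/√u − r⁴ sin²2θ/(4u^{3/2}),  u = L² − r² sin²θ = 0.00123158 m².
Substituting r = 0.0113 m, L = 0.0353 m, θ = 160.3°: d²x/dθ² = +0.007789 m.
a = ω²·d²x/dθ² = (299.7)²·(+0.007789) = +699.65 m/s²;  |a| = 699.65 m/s².

700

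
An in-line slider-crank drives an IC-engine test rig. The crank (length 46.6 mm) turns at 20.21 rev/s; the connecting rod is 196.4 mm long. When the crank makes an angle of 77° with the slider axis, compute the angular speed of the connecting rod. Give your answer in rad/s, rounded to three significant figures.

6.97

ω = 127 rad/s (converted from 20.21 rev/s).
The rod makes angle φ with the slider axis where L sinφ = r sinθ; differentiating, L cosφ·φ̇ = r ω cosθ.
L cosφ = √(L² − r² sin²θ) = 0.19108 m.
|ω_rod| = r ω |cosθ| / √(L² − r² sin²θ) = 0.0466·127·0.22495/0.19108 = 6.9664 rad/s.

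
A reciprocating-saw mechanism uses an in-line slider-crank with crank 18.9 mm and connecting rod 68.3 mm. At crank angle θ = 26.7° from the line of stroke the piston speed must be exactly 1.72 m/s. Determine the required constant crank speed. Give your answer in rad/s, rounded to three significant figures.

162

For an in-line slider-crank, |v_piston| = rω|sinθ|·[1 + r cosθ/√(L² − r² sin²θ)].
With r = 0.0189 m, L = 0.0683 m, θ = 26.7°: the bracketed kinematic factor |dx/dθ| = 0.010608 m.
ω = v/|dx/dθ| = 1.72/0.010608 = 162.14 rad/s.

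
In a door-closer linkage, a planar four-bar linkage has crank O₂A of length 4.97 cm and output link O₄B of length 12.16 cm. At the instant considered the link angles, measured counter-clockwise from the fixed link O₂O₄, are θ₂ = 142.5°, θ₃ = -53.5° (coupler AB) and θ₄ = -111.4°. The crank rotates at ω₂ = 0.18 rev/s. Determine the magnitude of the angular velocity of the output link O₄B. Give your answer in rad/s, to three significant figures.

0.150

ω₂ = 1.131 rad/s (from 0.18 rev/s).
Differentiating the loop-closure r₂e^{iθ₂}+r₃e^{iθ₃}=r₁+r₄e^{iθ₄} gives r₂ω₂e^{iθ₂}+r₃ω₃e^{iθ₃}=r₄ω₄e^{iθ₄}.
Eliminating the other unknown: ω₄ = r₂ω₂ sin(θ₂−θ₃) / [r₄ sin(θ₄−θ₃)].
Numerator sine = -0.27564; denominator sine = -0.84712.
Result = 0.0497·1.131·(-0.27564) / (0.1216·(-0.84712)) = +0.15041 rad/s; magnitude 0.15041 rad/s.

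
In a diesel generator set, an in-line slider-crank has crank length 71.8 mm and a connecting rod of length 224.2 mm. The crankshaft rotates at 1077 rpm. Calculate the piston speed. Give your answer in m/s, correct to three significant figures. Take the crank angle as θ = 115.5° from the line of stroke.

6.26

ω = 2π·1077/60 = 112.8 rad/s
For an in-line slider-crank, x = r cosθ + √(L² − r² sin²θ), so v = −rω sinθ·[1 + r cosθ/√(L² − r² sin²θ)].
With r = 0.0718 m, L = 0.2242 m, θ = 115.5°: √(L² − r² sin²θ) = 0.21463 m.
v = −0.0718·112.8·0.90259·[1 + 0.0718·-0.43051/0.21463] = -6.2564 m/s.
|v| = 6.2564 m/s.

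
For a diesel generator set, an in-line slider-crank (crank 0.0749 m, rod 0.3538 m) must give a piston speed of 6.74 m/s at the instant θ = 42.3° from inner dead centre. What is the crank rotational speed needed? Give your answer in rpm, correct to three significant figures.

1100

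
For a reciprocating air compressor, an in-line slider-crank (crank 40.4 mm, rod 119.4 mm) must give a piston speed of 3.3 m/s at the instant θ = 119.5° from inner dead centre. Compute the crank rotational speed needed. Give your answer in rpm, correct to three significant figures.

For an in-line slider-crank, |v_piston| = rω|sinθ|·[1 + r cosθ/√(L² − r² sin²θ)].
With r = 0.0404 m, L = 0.1194 m, θ = 119.5°: the bracketed kinematic factor |dx/dθ| = 0.029032 m.
ω = v/|dx/dθ| = 3.3/0.029032 = 113.67 rad/s.
N = 60ω/(2π) = 1085.4 rpm.

1090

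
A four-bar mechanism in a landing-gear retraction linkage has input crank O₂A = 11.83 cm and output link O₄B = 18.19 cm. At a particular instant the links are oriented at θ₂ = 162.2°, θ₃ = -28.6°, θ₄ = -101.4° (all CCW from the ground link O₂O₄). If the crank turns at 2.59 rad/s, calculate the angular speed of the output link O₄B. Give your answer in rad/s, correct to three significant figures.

0.330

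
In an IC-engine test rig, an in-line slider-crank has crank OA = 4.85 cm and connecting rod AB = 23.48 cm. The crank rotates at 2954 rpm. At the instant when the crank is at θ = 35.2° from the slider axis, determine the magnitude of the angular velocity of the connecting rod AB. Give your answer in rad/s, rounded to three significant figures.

52.6

ω = 309.3 rad/s (converted from 2954 rpm).
The rod makes angle φ with the slider axis where L sinφ = r sinθ; differentiating, L cosφ·φ̇ = r ω cosθ.
L cosφ = √(L² − r² sin²θ) = 0.23313 m.
|ω_rod| = r ω |cosθ| / √(L² − r² sin²θ) = 0.0485·309.3·0.81714/0.23313 = 52.587 rad/s.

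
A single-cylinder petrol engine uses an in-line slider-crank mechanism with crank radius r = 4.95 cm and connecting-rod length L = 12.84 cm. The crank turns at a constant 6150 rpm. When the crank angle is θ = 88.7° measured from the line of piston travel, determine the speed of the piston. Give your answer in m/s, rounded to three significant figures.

ω = 2π·6150/60 = 644 rad/s
For an in-line slider-crank, x = r cosθ + √(L² − r² sin²θ), so v = −rω sinθ·[1 + r cosθ/√(L² − r² sin²θ)].
With r = 0.0495 m, L = 0.1284 m, θ = 88.7°: √(L² − r² sin²θ) = 0.11848 m.
v = −0.0495·644·0.99974·[1 + 0.0495·0.02269/0.11848] = -32.173 m/s.
|v| = 32.173 m/s.

32.2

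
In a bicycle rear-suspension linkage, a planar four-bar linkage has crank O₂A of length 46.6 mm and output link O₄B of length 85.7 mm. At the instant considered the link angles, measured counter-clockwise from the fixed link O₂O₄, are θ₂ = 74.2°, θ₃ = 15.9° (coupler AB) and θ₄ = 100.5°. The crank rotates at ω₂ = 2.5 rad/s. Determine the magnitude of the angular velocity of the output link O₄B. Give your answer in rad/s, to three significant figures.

1.16

ω₂ = 2.5 rad/s
Differentiating the loop-closure r₂e^{iθ₂}+r₃e^{iθ₃}=r₁+r₄e^{iθ₄} gives r₂ω₂e^{iθ₂}+r₃ω₃e^{iθ₃}=r₄ω₄e^{iθ₄}.
Eliminating the other unknown: ω₄ = r₂ω₂ sin(θ₂−θ₃) / [r₄ sin(θ₄−θ₃)].
Numerator sine = +0.85081; denominator sine = +0.99556.
Result = 0.0466·2.5·(+0.85081) / (0.0857·(+0.99556)) = +1.1617 rad/s; magnitude 1.1617 rad/s.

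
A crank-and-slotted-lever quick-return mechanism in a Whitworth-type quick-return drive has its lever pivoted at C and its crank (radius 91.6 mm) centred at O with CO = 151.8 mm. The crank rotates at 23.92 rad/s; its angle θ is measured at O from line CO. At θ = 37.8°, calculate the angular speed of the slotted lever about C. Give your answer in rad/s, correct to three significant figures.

ω = 23.92 rad/s
Crank pin A relative to C: A = (d + r cosθ, r sinθ); lever angle φ = atan2(r sinθ, d + r cosθ).
Differentiating tanφ: φ̇ = rω(d cosθ + r)/(d² + r² + 2dr cosθ).
d² + r² + 2dr cosθ = |CA|² = 0.0534078 m²;  d cosθ + r = +0.21155 m.
|ω_lever| = |0.0916·23.92·+0.21155| / 0.0534078 = 8.6787 rad/s.

8.68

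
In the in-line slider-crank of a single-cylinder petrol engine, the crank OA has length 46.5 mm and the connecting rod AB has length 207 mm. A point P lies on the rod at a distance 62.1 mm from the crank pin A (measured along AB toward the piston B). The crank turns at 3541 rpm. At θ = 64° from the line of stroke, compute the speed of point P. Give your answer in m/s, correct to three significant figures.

16.8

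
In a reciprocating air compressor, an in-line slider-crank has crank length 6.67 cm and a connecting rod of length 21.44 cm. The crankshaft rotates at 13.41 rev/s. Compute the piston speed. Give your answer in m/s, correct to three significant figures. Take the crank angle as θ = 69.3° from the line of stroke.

5.86

ω = 2π·13.4 = 84.26 rad/s
For an in-line slider-crank, x = r cosθ + √(L² − r² sin²θ), so v = −rω sinθ·[1 + r cosθ/√(L² − r² sin²θ)].
With r = 0.0667 m, L = 0.2144 m, θ = 69.3°: √(L² − r² sin²θ) = 0.20512 m.
v = −0.0667·84.26·0.93544·[1 + 0.0667·0.35347/0.20512] = -5.8614 m/s.
|v| = 5.8614 m/s.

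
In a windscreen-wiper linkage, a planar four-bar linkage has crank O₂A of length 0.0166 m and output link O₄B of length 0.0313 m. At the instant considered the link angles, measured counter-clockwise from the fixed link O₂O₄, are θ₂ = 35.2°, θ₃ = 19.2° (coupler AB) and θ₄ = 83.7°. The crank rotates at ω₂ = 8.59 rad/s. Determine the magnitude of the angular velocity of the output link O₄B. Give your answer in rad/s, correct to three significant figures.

1.39

ω₂ = 8.59 rad/s
Differentiating the loop-closure r₂e^{iθ₂}+r₃e^{iθ₃}=r₁+r₄e^{iθ₄} gives r₂ω₂e^{iθ₂}+r₃ω₃e^{iθ₃}=r₄ω₄e^{iθ₄}.
Eliminating the other unknown: ω₄ = r₂ω₂ sin(θ₂−θ₃) / [r₄ sin(θ₄−θ₃)].
Numerator sine = +0.27564; denominator sine = +0.90259.
Result = 0.0166·8.59·(+0.27564) / (0.0313·(+0.90259)) = +1.3913 rad/s; magnitude 1.3913 rad/s.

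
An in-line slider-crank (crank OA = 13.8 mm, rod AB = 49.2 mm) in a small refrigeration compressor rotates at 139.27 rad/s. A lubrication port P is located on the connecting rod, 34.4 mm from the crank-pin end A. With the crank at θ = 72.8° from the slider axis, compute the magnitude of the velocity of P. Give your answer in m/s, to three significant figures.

ω = 139.3 rad/s.  Crank-pin speed |V_A| = rω = 1.9219 m/s, perpendicular to OA.
Rod angle: sinφ = −(r/L) sinθ ⇒ φ = -15.542°; ω_rod = −rω cosθ/√(L²−r²sin²θ) = -11.99 rad/s.
V_P = V_A + ω_rod × AP, with AP = 0.0344 m along the rod.
Components: V_Px = −rω sinθ − a·ω_rod·sinφ = -1.9465 m/s;  V_Py = rω cosθ + a·ω_rod·cosφ = +0.17096 m/s.
|V_P| = √(V_Px² + V_Py²) = 1.954 m/s.

1.95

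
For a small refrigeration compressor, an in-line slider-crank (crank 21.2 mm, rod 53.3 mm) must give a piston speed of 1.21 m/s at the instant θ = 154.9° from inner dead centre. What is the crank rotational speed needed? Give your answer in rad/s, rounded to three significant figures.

For an in-line slider-crank, |v_piston| = rω|sinθ|·[1 + r cosθ/√(L² − r² sin²θ)].
With r = 0.0212 m, L = 0.0533 m, θ = 154.9°: the bracketed kinematic factor |dx/dθ| = 0.0057067 m.
ω = v/|dx/dθ| = 1.21/0.0057067 = 212.03 rad/s.

212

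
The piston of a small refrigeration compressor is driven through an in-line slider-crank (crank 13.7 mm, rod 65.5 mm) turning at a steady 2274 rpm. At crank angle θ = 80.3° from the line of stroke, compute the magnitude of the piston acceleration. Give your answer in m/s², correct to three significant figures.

25.5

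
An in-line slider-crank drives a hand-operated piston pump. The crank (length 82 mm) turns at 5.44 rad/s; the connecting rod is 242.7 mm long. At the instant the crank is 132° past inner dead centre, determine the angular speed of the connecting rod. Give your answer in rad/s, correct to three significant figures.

1.27

ω = 5.44 rad/s
The rod makes angle φ with the slider axis where L sinφ = r sinθ; differentiating, L cosφ·φ̇ = r ω cosθ.
L cosφ = √(L² − r² sin²θ) = 0.23493 m.
|ω_rod| = r ω |cosθ| / √(L² − r² sin²θ) = 0.082·5.44·0.66913/0.23493 = 1.2706 rad/s.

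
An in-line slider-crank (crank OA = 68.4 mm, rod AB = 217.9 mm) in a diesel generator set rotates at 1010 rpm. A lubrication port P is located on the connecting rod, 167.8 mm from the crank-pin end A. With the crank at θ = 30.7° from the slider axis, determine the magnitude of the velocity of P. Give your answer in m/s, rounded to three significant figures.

4.69

ω = 105.8 rad/s.  Crank-pin speed |V_A| = rω = 7.2345 m/s, perpendicular to OA.
Rod angle: sinφ = −(r/L) sinθ ⇒ φ = -9.222°; ω_rod = −rω cosθ/√(L²−r²sin²θ) = -28.922 rad/s.
V_P = V_A + ω_rod × AP, with AP = 0.1678 m along the rod.
Components: V_Px = −rω sinθ − a·ω_rod·sinφ = -4.4713 m/s;  V_Py = rω cosθ + a·ω_rod·cosφ = +1.4302 m/s.
|V_P| = √(V_Px² + V_Py²) = 4.6944 m/s.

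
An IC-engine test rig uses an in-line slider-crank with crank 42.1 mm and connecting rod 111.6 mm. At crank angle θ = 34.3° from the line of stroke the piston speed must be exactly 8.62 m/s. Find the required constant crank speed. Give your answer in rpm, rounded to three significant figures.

2630

For an in-line slider-crank, |v_piston| = rω|sinθ|·[1 + r cosθ/√(L² − r² sin²θ)].
With r = 0.0421 m, L = 0.1116 m, θ = 34.3°: the bracketed kinematic factor |dx/dθ| = 0.031291 m.
ω = v/|dx/dθ| = 8.62/0.031291 = 275.48 rad/s.
N = 60ω/(2π) = 2630.6 rpm.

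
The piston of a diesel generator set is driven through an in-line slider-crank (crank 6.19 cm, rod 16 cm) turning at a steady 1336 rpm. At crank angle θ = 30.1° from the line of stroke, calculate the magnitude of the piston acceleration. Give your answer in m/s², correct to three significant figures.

ω = 2π·1336/60 = 139.9 rad/s
x(θ) = r cosθ + √(L² − r² sin²θ); with ω constant, a = ω²·d²x/dθ².
d²x/dθ² = −r cosθ − r²(cos2θ)/√u − r⁴ sin²2θ/(4u^{3/2}),  u = L² − r² sin²θ = 0.0246363 m².
Substituting r = 0.0619 m, L = 0.16 m, θ = 30.1°: d²x/dθ² = -0.066399 m.
a = ω²·d²x/dθ² = (139.9)²·(-0.066399) = -1299.7 m/s²;  |a| = 1299.7 m/s².

1300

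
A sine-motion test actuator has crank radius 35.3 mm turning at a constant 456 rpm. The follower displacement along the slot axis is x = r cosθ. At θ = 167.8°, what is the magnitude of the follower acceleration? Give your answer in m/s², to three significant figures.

ω = 47.75 rad/s (from 456 rpm).
x = r cosθ ⇒ ẍ = −rω² cosθ (ω constant).
|a| = rω²|cosθ| = 0.0353·(47.75)²·|cos 167.8°| = 78.676 m/s².

78.7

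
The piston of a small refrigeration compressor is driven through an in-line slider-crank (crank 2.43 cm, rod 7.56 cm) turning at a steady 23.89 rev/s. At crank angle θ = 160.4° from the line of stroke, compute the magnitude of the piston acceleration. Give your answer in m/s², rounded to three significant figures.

377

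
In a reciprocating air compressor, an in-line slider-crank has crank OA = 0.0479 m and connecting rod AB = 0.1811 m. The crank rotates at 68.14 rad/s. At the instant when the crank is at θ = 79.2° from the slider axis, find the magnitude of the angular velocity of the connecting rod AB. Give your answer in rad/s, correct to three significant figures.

3.50

ω = 68.14 rad/s
The rod makes angle φ with the slider axis where L sinφ = r sinθ; differentiating, L cosφ·φ̇ = r ω cosθ.
L cosφ = √(L² − r² sin²θ) = 0.17488 m.
|ω_rod| = r ω |cosθ| / √(L² − r² sin²θ) = 0.0479·68.14·0.18738/0.17488 = 3.4972 rad/s.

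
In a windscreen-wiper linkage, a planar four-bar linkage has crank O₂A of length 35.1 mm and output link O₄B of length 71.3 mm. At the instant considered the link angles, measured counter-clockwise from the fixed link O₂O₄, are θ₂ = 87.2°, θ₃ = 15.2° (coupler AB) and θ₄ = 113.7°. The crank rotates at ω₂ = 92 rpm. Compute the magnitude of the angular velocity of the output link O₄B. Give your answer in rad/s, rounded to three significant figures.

4.56

ω₂ = 9.634 rad/s (from 92 rpm).
Differentiating the loop-closure r₂e^{iθ₂}+r₃e^{iθ₃}=r₁+r₄e^{iθ₄} gives r₂ω₂e^{iθ₂}+r₃ω₃e^{iθ₃}=r₄ω₄e^{iθ₄}.
Eliminating the other unknown: ω₄ = r₂ω₂ sin(θ₂−θ₃) / [r₄ sin(θ₄−θ₃)].
Numerator sine = +0.95106; denominator sine = +0.98902.
Result = 0.0351·9.634·(+0.95106) / (0.0713·(+0.98902)) = +4.5608 rad/s; magnitude 4.5608 rad/s.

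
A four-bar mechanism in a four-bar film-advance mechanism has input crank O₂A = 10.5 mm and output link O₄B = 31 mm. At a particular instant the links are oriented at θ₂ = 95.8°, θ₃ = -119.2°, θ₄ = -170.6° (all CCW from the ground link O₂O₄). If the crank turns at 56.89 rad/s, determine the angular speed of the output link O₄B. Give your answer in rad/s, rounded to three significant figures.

ω₂ = 56.89 rad/s
Differentiating the loop-closure r₂e^{iθ₂}+r₃e^{iθ₃}=r₁+r₄e^{iθ₄} gives r₂ω₂e^{iθ₂}+r₃ω₃e^{iθ₃}=r₄ω₄e^{iθ₄}.
Eliminating the other unknown: ω₄ = r₂ω₂ sin(θ₂−θ₃) / [r₄ sin(θ₄−θ₃)].
Numerator sine = -0.57358; denominator sine = -0.78152.
Result = 0.0105·56.89·(-0.57358) / (0.031·(-0.78152)) = +14.142 rad/s; magnitude 14.142 rad/s.

14.1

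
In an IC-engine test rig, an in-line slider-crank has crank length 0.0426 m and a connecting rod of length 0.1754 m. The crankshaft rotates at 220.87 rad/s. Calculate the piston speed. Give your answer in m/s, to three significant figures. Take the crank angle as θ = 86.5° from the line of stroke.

9.54

ω = 220.9 rad/s
For an in-line slider-crank, x = r cosθ + √(L² − r² sin²θ), so v = −rω sinθ·[1 + r cosθ/√(L² − r² sin²θ)].
With r = 0.0426 m, L = 0.1754 m, θ = 86.5°: √(L² − r² sin²θ) = 0.17017 m.
v = −0.0426·220.9·0.99813·[1 + 0.0426·0.06105/0.17017] = -9.535 m/s.
|v| = 9.535 m/s.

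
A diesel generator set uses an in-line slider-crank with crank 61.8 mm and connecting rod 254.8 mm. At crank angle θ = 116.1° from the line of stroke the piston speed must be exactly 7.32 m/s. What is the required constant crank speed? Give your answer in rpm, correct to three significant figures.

For an in-line slider-crank, |v_piston| = rω|sinθ|·[1 + r cosθ/√(L² − r² sin²θ)].
With r = 0.0618 m, L = 0.2548 m, θ = 116.1°: the bracketed kinematic factor |dx/dθ| = 0.049431 m.
ω = v/|dx/dθ| = 7.32/0.049431 = 148.09 rad/s.
N = 60ω/(2π) = 1414.1 rpm.

1410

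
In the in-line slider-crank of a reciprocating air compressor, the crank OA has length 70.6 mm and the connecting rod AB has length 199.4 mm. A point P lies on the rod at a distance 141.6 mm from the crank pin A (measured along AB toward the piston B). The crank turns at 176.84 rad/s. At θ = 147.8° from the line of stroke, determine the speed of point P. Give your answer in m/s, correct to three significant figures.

ω = 176.8 rad/s.  Crank-pin speed |V_A| = rω = 12.485 m/s, perpendicular to OA.
Rod angle: sinφ = −(r/L) sinθ ⇒ φ = -10.875°; ω_rod = −rω cosθ/√(L²−r²sin²θ) = +53.951 rad/s.
V_P = V_A + ω_rod × AP, with AP = 0.1416 m along the rod.
Components: V_Px = −rω sinθ − a·ω_rod·sinφ = -5.2116 m/s;  V_Py = rω cosθ + a·ω_rod·cosφ = -3.0624 m/s.
|V_P| = √(V_Px² + V_Py²) = 6.0447 m/s.

6.04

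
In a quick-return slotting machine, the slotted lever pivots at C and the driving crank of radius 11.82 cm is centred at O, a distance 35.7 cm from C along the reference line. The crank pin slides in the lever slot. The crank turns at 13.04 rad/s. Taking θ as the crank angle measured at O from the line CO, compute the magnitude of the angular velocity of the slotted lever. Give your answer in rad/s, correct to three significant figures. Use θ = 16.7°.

ω = 13.04 rad/s
Crank pin A relative to C: A = (d + r cosθ, r sinθ); lever angle φ = atan2(r sinθ, d + r cosθ).
Differentiating tanφ: φ̇ = rω(d cosθ + r)/(d² + r² + 2dr cosθ).
d² + r² + 2dr cosθ = |CA|² = 0.222255 m²;  d cosθ + r = +0.46014 m.
|ω_lever| = |0.1182·13.04·+0.46014| / 0.222255 = 3.1911 rad/s.

3.19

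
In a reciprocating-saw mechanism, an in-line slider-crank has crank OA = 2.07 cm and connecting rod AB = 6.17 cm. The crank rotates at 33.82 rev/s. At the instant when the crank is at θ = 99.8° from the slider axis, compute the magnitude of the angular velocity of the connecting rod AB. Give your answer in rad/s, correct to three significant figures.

ω = 212.5 rad/s (converted from 33.82 rev/s).
The rod makes angle φ with the slider axis where L sinφ = r sinθ; differentiating, L cosφ·φ̇ = r ω cosθ.
L cosφ = √(L² − r² sin²θ) = 0.058231 m.
|ω_rod| = r ω |cosθ| / √(L² − r² sin²θ) = 0.0207·212.5·0.17021/0.058231 = 12.857 rad/s.

12.9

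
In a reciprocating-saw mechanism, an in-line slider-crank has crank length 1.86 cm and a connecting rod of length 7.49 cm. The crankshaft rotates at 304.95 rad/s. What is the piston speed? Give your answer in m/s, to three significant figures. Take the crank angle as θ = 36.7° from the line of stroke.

ω = 304.9 rad/s
For an in-line slider-crank, x = r cosθ + √(L² − r² sin²θ), so v = −rω sinθ·[1 + r cosθ/√(L² − r² sin²θ)].
With r = 0.0186 m, L = 0.0749 m, θ = 36.7°: √(L² − r² sin²θ) = 0.074071 m.
v = −0.0186·304.9·0.59763·[1 + 0.0186·0.80178/0.074071] = -4.0723 m/s.
|v| = 4.0723 m/s.

4.07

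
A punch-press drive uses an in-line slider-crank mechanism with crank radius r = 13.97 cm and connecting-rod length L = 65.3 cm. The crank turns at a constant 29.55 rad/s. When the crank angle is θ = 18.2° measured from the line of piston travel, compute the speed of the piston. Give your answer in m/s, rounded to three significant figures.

1.55

ω = 29.55 rad/s
For an in-line slider-crank, x = r cosθ + √(L² − r² sin²θ), so v = −rω sinθ·[1 + r cosθ/√(L² − r² sin²θ)].
With r = 0.1397 m, L = 0.653 m, θ = 18.2°: √(L² − r² sin²θ) = 0.65154 m.
v = −0.1397·29.55·0.31233·[1 + 0.1397·0.94997/0.65154] = -1.552 m/s.
|v| = 1.552 m/s.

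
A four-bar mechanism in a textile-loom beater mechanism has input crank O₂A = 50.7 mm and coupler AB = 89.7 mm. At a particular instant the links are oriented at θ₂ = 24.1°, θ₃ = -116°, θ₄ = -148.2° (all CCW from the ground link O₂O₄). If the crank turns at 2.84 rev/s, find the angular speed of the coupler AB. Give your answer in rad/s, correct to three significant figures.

2.54

ω₂ = 17.84 rad/s (from 2.84 rev/s).
Differentiating the loop-closure r₂e^{iθ₂}+r₃e^{iθ₃}=r₁+r₄e^{iθ₄} gives r₂ω₂e^{iθ₂}+r₃ω₃e^{iθ₃}=r₄ω₄e^{iθ₄}.
Eliminating the other unknown: ω₃ = r₂ω₂ sin(θ₄−θ₂) / [r₃ sin(θ₃−θ₄)].
Numerator sine = -0.13399; denominator sine = +0.53288.
Result = 0.0507·17.84·(-0.13399) / (0.0897·(+0.53288)) = -2.536 rad/s; magnitude 2.536 rad/s.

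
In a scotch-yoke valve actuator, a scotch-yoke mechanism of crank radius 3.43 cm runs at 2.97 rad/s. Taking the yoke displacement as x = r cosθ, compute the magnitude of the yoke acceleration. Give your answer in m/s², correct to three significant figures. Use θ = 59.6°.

ω = 2.97 rad/s
x = r cosθ ⇒ ẍ = −rω² cosθ (ω constant).
|a| = rω²|cosθ| = 0.0343·(2.97)²·|cos 59.6°| = 0.1531 m/s².

0.153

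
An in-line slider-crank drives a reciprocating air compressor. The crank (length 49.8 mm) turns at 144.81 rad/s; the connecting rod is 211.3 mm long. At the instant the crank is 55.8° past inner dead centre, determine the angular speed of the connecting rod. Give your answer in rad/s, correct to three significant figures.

19.6

ω = 144.8 rad/s
The rod makes angle φ with the slider axis where L sinφ = r sinθ; differentiating, L cosφ·φ̇ = r ω cosθ.
L cosφ = √(L² − r² sin²θ) = 0.20725 m.
|ω_rod| = r ω |cosθ| / √(L² − r² sin²θ) = 0.0498·144.8·0.56208/0.20725 = 19.559 rad/s.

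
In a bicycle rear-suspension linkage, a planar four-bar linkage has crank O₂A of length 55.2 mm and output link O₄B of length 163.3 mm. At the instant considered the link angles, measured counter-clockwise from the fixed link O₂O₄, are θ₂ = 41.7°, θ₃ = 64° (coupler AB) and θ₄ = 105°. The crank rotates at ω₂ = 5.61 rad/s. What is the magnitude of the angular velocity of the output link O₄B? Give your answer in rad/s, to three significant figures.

1.10

ω₂ = 5.61 rad/s
Differentiating the loop-closure r₂e^{iθ₂}+r₃e^{iθ₃}=r₁+r₄e^{iθ₄} gives r₂ω₂e^{iθ₂}+r₃ω₃e^{iθ₃}=r₄ω₄e^{iθ₄}.
Eliminating the other unknown: ω₄ = r₂ω₂ sin(θ₂−θ₃) / [r₄ sin(θ₄−θ₃)].
Numerator sine = -0.37946; denominator sine = +0.65606.
Result = 0.0552·5.61·(-0.37946) / (0.1633·(+0.65606)) = -1.0968 rad/s; magnitude 1.0968 rad/s.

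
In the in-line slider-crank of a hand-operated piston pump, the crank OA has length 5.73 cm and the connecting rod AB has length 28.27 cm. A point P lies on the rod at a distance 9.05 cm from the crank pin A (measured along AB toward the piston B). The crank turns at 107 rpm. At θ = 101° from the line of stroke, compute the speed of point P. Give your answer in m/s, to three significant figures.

ω = 11.21 rad/s.  Crank-pin speed |V_A| = rω = 0.64205 m/s, perpendicular to OA.
Rod angle: sinφ = −(r/L) sinθ ⇒ φ = -11.476°; ω_rod = −rω cosθ/√(L²−r²sin²θ) = +0.44219 rad/s.
V_P = V_A + ω_rod × AP, with AP = 0.0905 m along the rod.
Components: V_Px = −rω sinθ − a·ω_rod·sinφ = -0.62229 m/s;  V_Py = rω cosθ + a·ω_rod·cosφ = -0.08329 m/s.
|V_P| = √(V_Px² + V_Py²) = 0.62784 m/s.

0.628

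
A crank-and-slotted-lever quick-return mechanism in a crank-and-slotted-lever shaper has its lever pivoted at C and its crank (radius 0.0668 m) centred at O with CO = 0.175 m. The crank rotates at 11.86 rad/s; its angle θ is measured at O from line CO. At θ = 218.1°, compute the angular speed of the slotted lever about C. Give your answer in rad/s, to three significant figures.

3.37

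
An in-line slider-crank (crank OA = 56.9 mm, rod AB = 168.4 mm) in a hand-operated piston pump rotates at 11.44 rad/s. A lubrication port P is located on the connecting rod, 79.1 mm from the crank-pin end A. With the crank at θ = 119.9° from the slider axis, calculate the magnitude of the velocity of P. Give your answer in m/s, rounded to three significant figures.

0.545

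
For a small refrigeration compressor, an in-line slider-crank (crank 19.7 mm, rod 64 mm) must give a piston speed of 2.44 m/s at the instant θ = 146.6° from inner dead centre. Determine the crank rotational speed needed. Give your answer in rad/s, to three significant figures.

For an in-line slider-crank, |v_piston| = rω|sinθ|·[1 + r cosθ/√(L² − r² sin²θ)].
With r = 0.0197 m, L = 0.064 m, θ = 146.6°: the bracketed kinematic factor |dx/dθ| = 0.0080168 m.
ω = v/|dx/dθ| = 2.44/0.0080168 = 304.36 rad/s.

304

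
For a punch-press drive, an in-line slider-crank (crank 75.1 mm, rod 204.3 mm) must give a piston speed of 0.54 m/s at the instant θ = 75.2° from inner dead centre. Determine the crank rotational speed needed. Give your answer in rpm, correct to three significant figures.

For an in-line slider-crank, |v_piston| = rω|sinθ|·[1 + r cosθ/√(L² − r² sin²θ)].
With r = 0.0751 m, L = 0.2043 m, θ = 75.2°: the bracketed kinematic factor |dx/dθ| = 0.079903 m.
ω = v/|dx/dθ| = 0.54/0.079903 = 6.7582 rad/s.
N = 60ω/(2π) = 64.536 rpm.

64.5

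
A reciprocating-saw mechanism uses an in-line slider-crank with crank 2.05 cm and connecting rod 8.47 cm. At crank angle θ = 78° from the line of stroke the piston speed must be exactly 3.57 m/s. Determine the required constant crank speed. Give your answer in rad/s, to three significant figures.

For an in-line slider-crank, |v_piston| = rω|sinθ|·[1 + r cosθ/√(L² − r² sin²θ)].
With r = 0.0205 m, L = 0.0847 m, θ = 78°: the bracketed kinematic factor |dx/dθ| = 0.021091 m.
ω = v/|dx/dθ| = 3.57/0.021091 = 169.27 rad/s.

169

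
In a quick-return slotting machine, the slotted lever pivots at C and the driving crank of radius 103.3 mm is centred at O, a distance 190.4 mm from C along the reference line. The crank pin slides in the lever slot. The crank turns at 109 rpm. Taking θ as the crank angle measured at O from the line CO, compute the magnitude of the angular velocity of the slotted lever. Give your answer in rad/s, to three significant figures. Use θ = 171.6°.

12.5

ω = 11.41 rad/s (from 109 rpm).
Crank pin A relative to C: A = (d + r cosθ, r sinθ); lever angle φ = atan2(r sinθ, d + r cosθ).
Differentiating tanφ: φ̇ = rω(d cosθ + r)/(d² + r² + 2dr cosθ).
d² + r² + 2dr cosθ = |CA|² = 0.0080084 m²;  d cosθ + r = -0.085057 m.
|ω_lever| = |0.1033·11.41·-0.085057| / 0.0080084 = 12.523 rad/s.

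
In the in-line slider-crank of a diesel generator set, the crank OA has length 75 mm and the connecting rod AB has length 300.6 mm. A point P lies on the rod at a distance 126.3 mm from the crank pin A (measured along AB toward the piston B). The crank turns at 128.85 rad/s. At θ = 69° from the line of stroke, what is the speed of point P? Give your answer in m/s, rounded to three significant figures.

9.58

ω = 128.8 rad/s.  Crank-pin speed |V_A| = rω = 9.6637 m/s, perpendicular to OA.
Rod angle: sinφ = −(r/L) sinθ ⇒ φ = -13.470°; ω_rod = −rω cosθ/√(L²−r²sin²θ) = -11.847 rad/s.
V_P = V_A + ω_rod × AP, with AP = 0.1263 m along the rod.
Components: V_Px = −rω sinθ − a·ω_rod·sinφ = -9.3704 m/s;  V_Py = rω cosθ + a·ω_rod·cosφ = +2.0081 m/s.
|V_P| = √(V_Px² + V_Py²) = 9.5832 m/s.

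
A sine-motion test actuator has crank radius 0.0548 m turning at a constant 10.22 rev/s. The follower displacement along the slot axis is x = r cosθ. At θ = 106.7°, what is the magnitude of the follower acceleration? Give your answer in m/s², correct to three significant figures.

64.9

ω = 64.21 rad/s (from 10.22 rev/s).
x = r cosθ ⇒ ẍ = −rω² cosθ (ω constant).
|a| = rω²|cosθ| = 0.0548·(64.21)²·|cos 106.7°| = 64.934 m/s².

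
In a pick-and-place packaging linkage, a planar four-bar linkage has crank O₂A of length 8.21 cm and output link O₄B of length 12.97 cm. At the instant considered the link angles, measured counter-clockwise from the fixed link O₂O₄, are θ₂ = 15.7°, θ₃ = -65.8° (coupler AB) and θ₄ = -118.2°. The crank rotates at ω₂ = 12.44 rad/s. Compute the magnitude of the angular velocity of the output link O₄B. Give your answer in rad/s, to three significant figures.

ω₂ = 12.44 rad/s
Differentiating the loop-closure r₂e^{iθ₂}+r₃e^{iθ₃}=r₁+r₄e^{iθ₄} gives r₂ω₂e^{iθ₂}+r₃ω₃e^{iθ₃}=r₄ω₄e^{iθ₄}.
Eliminating the other unknown: ω₄ = r₂ω₂ sin(θ₂−θ₃) / [r₄ sin(θ₄−θ₃)].
Numerator sine = +0.98902; denominator sine = -0.79229.
Result = 0.0821·12.44·(+0.98902) / (0.1297·(-0.79229)) = -9.8298 rad/s; magnitude 9.8298 rad/s.

9.83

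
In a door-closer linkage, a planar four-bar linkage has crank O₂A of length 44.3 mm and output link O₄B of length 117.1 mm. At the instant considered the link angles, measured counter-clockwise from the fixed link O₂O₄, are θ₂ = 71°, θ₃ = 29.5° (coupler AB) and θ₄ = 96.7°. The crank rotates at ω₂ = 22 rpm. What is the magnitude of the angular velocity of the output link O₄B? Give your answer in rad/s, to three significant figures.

0.626

ω₂ = 2.304 rad/s (from 22 rpm).
Differentiating the loop-closure r₂e^{iθ₂}+r₃e^{iθ₃}=r₁+r₄e^{iθ₄} gives r₂ω₂e^{iθ₂}+r₃ω₃e^{iθ₃}=r₄ω₄e^{iθ₄}.
Eliminating the other unknown: ω₄ = r₂ω₂ sin(θ₂−θ₃) / [r₄ sin(θ₄−θ₃)].
Numerator sine = +0.66262; denominator sine = +0.92186.
Result = 0.0443·2.304·(+0.66262) / (0.1171·(+0.92186)) = +0.62646 rad/s; magnitude 0.62646 rad/s.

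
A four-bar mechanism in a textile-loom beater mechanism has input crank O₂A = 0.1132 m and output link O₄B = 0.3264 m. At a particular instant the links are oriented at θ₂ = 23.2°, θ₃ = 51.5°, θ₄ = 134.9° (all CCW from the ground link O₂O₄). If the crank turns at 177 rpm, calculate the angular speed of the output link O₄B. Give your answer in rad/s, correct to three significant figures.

3.07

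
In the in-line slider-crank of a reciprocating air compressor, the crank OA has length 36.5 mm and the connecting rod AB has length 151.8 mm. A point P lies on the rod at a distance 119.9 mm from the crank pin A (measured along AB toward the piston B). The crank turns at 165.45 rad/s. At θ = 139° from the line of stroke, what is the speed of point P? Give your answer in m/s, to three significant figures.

3.52

ω = 165.4 rad/s.  Crank-pin speed |V_A| = rω = 6.0389 m/s, perpendicular to OA.
Rod angle: sinφ = −(r/L) sinθ ⇒ φ = -9.076°; ω_rod = −rω cosθ/√(L²−r²sin²θ) = +30.405 rad/s.
V_P = V_A + ω_rod × AP, with AP = 0.1199 m along the rod.
Components: V_Px = −rω sinθ − a·ω_rod·sinφ = -3.3868 m/s;  V_Py = rω cosθ + a·ω_rod·cosφ = -0.95776 m/s.
|V_P| = √(V_Px² + V_Py²) = 3.5196 m/s.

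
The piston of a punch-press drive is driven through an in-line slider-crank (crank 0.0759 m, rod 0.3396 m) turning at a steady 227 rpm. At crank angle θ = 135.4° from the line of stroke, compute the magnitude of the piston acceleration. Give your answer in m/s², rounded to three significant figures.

30.3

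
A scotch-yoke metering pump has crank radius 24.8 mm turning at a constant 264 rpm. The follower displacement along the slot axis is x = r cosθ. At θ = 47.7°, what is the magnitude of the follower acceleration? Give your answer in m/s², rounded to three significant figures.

12.8

ω = 27.65 rad/s (from 264 rpm).
x = r cosθ ⇒ ẍ = −rω² cosθ (ω constant).
|a| = rω²|cosθ| = 0.0248·(27.65)²·|cos 47.7°| = 12.757 m/s².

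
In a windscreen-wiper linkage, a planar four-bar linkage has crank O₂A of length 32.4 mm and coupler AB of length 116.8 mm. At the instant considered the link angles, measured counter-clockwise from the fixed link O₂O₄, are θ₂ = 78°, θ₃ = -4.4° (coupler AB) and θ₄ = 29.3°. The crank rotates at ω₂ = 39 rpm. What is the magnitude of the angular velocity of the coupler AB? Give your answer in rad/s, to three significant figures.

1.53

ω₂ = 4.084 rad/s (from 39 rpm).
Differentiating the loop-closure r₂e^{iθ₂}+r₃e^{iθ₃}=r₁+r₄e^{iθ₄} gives r₂ω₂e^{iθ₂}+r₃ω₃e^{iθ₃}=r₄ω₄e^{iθ₄}.
Eliminating the other unknown: ω₃ = r₂ω₂ sin(θ₄−θ₂) / [r₃ sin(θ₃−θ₄)].
Numerator sine = -0.75126; denominator sine = -0.55484.
Result = 0.0324·4.084·(-0.75126) / (0.1168·(-0.55484)) = +1.534 rad/s; magnitude 1.534 rad/s.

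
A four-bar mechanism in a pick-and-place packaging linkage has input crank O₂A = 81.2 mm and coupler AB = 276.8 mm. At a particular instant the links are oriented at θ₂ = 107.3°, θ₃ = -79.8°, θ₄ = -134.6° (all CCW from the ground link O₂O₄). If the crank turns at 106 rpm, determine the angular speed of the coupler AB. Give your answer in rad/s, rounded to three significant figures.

ω₂ = 11.1 rad/s (from 106 rpm).
Differentiating the loop-closure r₂e^{iθ₂}+r₃e^{iθ₃}=r₁+r₄e^{iθ₄} gives r₂ω₂e^{iθ₂}+r₃ω₃e^{iθ₃}=r₄ω₄e^{iθ₄}.
Eliminating the other unknown: ω₃ = r₂ω₂ sin(θ₄−θ₂) / [r₃ sin(θ₃−θ₄)].
Numerator sine = +0.88213; denominator sine = +0.81714.
Result = 0.0812·11.1·(+0.88213) / (0.2768·(+0.81714)) = +3.5153 rad/s; magnitude 3.5153 rad/s.

3.52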